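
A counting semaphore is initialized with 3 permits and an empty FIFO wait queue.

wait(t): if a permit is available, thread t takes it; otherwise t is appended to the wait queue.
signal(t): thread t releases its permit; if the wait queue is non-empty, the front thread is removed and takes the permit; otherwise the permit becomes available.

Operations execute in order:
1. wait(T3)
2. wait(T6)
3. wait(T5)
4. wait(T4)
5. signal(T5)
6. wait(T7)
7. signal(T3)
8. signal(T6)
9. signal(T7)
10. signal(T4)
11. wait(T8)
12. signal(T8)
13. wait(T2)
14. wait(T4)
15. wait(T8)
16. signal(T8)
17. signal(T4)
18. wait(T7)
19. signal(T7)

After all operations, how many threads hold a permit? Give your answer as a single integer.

Answer: 1

Derivation:
Step 1: wait(T3) -> count=2 queue=[] holders={T3}
Step 2: wait(T6) -> count=1 queue=[] holders={T3,T6}
Step 3: wait(T5) -> count=0 queue=[] holders={T3,T5,T6}
Step 4: wait(T4) -> count=0 queue=[T4] holders={T3,T5,T6}
Step 5: signal(T5) -> count=0 queue=[] holders={T3,T4,T6}
Step 6: wait(T7) -> count=0 queue=[T7] holders={T3,T4,T6}
Step 7: signal(T3) -> count=0 queue=[] holders={T4,T6,T7}
Step 8: signal(T6) -> count=1 queue=[] holders={T4,T7}
Step 9: signal(T7) -> count=2 queue=[] holders={T4}
Step 10: signal(T4) -> count=3 queue=[] holders={none}
Step 11: wait(T8) -> count=2 queue=[] holders={T8}
Step 12: signal(T8) -> count=3 queue=[] holders={none}
Step 13: wait(T2) -> count=2 queue=[] holders={T2}
Step 14: wait(T4) -> count=1 queue=[] holders={T2,T4}
Step 15: wait(T8) -> count=0 queue=[] holders={T2,T4,T8}
Step 16: signal(T8) -> count=1 queue=[] holders={T2,T4}
Step 17: signal(T4) -> count=2 queue=[] holders={T2}
Step 18: wait(T7) -> count=1 queue=[] holders={T2,T7}
Step 19: signal(T7) -> count=2 queue=[] holders={T2}
Final holders: {T2} -> 1 thread(s)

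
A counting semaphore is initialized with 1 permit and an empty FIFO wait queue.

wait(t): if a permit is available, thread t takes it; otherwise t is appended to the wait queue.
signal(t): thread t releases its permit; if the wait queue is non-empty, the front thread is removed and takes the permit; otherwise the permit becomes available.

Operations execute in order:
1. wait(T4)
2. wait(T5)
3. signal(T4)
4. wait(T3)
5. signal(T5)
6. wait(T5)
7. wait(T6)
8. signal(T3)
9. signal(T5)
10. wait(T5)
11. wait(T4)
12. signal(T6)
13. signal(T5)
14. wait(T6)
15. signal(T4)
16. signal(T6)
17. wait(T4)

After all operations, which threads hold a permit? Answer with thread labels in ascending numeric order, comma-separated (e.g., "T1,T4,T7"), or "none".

Step 1: wait(T4) -> count=0 queue=[] holders={T4}
Step 2: wait(T5) -> count=0 queue=[T5] holders={T4}
Step 3: signal(T4) -> count=0 queue=[] holders={T5}
Step 4: wait(T3) -> count=0 queue=[T3] holders={T5}
Step 5: signal(T5) -> count=0 queue=[] holders={T3}
Step 6: wait(T5) -> count=0 queue=[T5] holders={T3}
Step 7: wait(T6) -> count=0 queue=[T5,T6] holders={T3}
Step 8: signal(T3) -> count=0 queue=[T6] holders={T5}
Step 9: signal(T5) -> count=0 queue=[] holders={T6}
Step 10: wait(T5) -> count=0 queue=[T5] holders={T6}
Step 11: wait(T4) -> count=0 queue=[T5,T4] holders={T6}
Step 12: signal(T6) -> count=0 queue=[T4] holders={T5}
Step 13: signal(T5) -> count=0 queue=[] holders={T4}
Step 14: wait(T6) -> count=0 queue=[T6] holders={T4}
Step 15: signal(T4) -> count=0 queue=[] holders={T6}
Step 16: signal(T6) -> count=1 queue=[] holders={none}
Step 17: wait(T4) -> count=0 queue=[] holders={T4}
Final holders: T4

Answer: T4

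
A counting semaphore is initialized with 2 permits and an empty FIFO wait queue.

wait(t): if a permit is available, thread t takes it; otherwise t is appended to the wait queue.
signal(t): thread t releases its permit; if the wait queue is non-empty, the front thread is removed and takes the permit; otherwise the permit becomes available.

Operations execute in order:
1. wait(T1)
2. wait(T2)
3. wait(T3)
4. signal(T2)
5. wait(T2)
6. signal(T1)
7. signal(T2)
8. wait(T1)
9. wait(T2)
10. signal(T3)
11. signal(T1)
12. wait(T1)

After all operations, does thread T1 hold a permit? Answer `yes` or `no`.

Step 1: wait(T1) -> count=1 queue=[] holders={T1}
Step 2: wait(T2) -> count=0 queue=[] holders={T1,T2}
Step 3: wait(T3) -> count=0 queue=[T3] holders={T1,T2}
Step 4: signal(T2) -> count=0 queue=[] holders={T1,T3}
Step 5: wait(T2) -> count=0 queue=[T2] holders={T1,T3}
Step 6: signal(T1) -> count=0 queue=[] holders={T2,T3}
Step 7: signal(T2) -> count=1 queue=[] holders={T3}
Step 8: wait(T1) -> count=0 queue=[] holders={T1,T3}
Step 9: wait(T2) -> count=0 queue=[T2] holders={T1,T3}
Step 10: signal(T3) -> count=0 queue=[] holders={T1,T2}
Step 11: signal(T1) -> count=1 queue=[] holders={T2}
Step 12: wait(T1) -> count=0 queue=[] holders={T1,T2}
Final holders: {T1,T2} -> T1 in holders

Answer: yes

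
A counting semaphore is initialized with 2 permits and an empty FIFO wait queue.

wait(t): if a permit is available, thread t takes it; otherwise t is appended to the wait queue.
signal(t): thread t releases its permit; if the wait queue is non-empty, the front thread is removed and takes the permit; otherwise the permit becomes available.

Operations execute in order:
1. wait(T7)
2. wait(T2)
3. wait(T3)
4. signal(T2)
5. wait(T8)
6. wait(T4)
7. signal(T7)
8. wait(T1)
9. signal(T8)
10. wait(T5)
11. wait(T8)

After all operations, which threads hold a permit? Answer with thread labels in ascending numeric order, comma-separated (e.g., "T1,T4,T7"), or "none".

Answer: T3,T4

Derivation:
Step 1: wait(T7) -> count=1 queue=[] holders={T7}
Step 2: wait(T2) -> count=0 queue=[] holders={T2,T7}
Step 3: wait(T3) -> count=0 queue=[T3] holders={T2,T7}
Step 4: signal(T2) -> count=0 queue=[] holders={T3,T7}
Step 5: wait(T8) -> count=0 queue=[T8] holders={T3,T7}
Step 6: wait(T4) -> count=0 queue=[T8,T4] holders={T3,T7}
Step 7: signal(T7) -> count=0 queue=[T4] holders={T3,T8}
Step 8: wait(T1) -> count=0 queue=[T4,T1] holders={T3,T8}
Step 9: signal(T8) -> count=0 queue=[T1] holders={T3,T4}
Step 10: wait(T5) -> count=0 queue=[T1,T5] holders={T3,T4}
Step 11: wait(T8) -> count=0 queue=[T1,T5,T8] holders={T3,T4}
Final holders: T3,T4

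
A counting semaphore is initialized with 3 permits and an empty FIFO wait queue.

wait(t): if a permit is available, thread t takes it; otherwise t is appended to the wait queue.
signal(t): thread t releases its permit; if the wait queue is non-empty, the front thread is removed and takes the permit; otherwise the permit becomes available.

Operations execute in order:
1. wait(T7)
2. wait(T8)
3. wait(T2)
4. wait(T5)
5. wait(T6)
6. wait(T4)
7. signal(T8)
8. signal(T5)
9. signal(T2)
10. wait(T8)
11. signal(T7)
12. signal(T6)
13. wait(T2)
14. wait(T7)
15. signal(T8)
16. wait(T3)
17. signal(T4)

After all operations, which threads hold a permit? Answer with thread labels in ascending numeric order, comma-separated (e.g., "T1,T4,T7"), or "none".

Answer: T2,T3,T7

Derivation:
Step 1: wait(T7) -> count=2 queue=[] holders={T7}
Step 2: wait(T8) -> count=1 queue=[] holders={T7,T8}
Step 3: wait(T2) -> count=0 queue=[] holders={T2,T7,T8}
Step 4: wait(T5) -> count=0 queue=[T5] holders={T2,T7,T8}
Step 5: wait(T6) -> count=0 queue=[T5,T6] holders={T2,T7,T8}
Step 6: wait(T4) -> count=0 queue=[T5,T6,T4] holders={T2,T7,T8}
Step 7: signal(T8) -> count=0 queue=[T6,T4] holders={T2,T5,T7}
Step 8: signal(T5) -> count=0 queue=[T4] holders={T2,T6,T7}
Step 9: signal(T2) -> count=0 queue=[] holders={T4,T6,T7}
Step 10: wait(T8) -> count=0 queue=[T8] holders={T4,T6,T7}
Step 11: signal(T7) -> count=0 queue=[] holders={T4,T6,T8}
Step 12: signal(T6) -> count=1 queue=[] holders={T4,T8}
Step 13: wait(T2) -> count=0 queue=[] holders={T2,T4,T8}
Step 14: wait(T7) -> count=0 queue=[T7] holders={T2,T4,T8}
Step 15: signal(T8) -> count=0 queue=[] holders={T2,T4,T7}
Step 16: wait(T3) -> count=0 queue=[T3] holders={T2,T4,T7}
Step 17: signal(T4) -> count=0 queue=[] holders={T2,T3,T7}
Final holders: T2,T3,T7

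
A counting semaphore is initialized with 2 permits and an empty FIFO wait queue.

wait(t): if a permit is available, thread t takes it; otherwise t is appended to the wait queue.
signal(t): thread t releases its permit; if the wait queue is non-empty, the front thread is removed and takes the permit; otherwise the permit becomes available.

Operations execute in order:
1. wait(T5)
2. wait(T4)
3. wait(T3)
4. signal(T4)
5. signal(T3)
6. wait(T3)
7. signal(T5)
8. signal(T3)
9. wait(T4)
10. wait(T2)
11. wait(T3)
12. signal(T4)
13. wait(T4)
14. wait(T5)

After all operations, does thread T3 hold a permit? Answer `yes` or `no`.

Step 1: wait(T5) -> count=1 queue=[] holders={T5}
Step 2: wait(T4) -> count=0 queue=[] holders={T4,T5}
Step 3: wait(T3) -> count=0 queue=[T3] holders={T4,T5}
Step 4: signal(T4) -> count=0 queue=[] holders={T3,T5}
Step 5: signal(T3) -> count=1 queue=[] holders={T5}
Step 6: wait(T3) -> count=0 queue=[] holders={T3,T5}
Step 7: signal(T5) -> count=1 queue=[] holders={T3}
Step 8: signal(T3) -> count=2 queue=[] holders={none}
Step 9: wait(T4) -> count=1 queue=[] holders={T4}
Step 10: wait(T2) -> count=0 queue=[] holders={T2,T4}
Step 11: wait(T3) -> count=0 queue=[T3] holders={T2,T4}
Step 12: signal(T4) -> count=0 queue=[] holders={T2,T3}
Step 13: wait(T4) -> count=0 queue=[T4] holders={T2,T3}
Step 14: wait(T5) -> count=0 queue=[T4,T5] holders={T2,T3}
Final holders: {T2,T3} -> T3 in holders

Answer: yes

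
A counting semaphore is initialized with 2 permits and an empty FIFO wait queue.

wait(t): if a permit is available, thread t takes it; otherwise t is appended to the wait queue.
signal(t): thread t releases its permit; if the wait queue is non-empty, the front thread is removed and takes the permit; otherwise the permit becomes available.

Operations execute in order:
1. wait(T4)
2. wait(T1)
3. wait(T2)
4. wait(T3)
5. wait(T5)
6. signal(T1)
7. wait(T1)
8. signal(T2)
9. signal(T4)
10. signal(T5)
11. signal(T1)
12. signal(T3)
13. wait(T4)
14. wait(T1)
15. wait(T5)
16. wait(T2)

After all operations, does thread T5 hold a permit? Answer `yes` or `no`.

Answer: no

Derivation:
Step 1: wait(T4) -> count=1 queue=[] holders={T4}
Step 2: wait(T1) -> count=0 queue=[] holders={T1,T4}
Step 3: wait(T2) -> count=0 queue=[T2] holders={T1,T4}
Step 4: wait(T3) -> count=0 queue=[T2,T3] holders={T1,T4}
Step 5: wait(T5) -> count=0 queue=[T2,T3,T5] holders={T1,T4}
Step 6: signal(T1) -> count=0 queue=[T3,T5] holders={T2,T4}
Step 7: wait(T1) -> count=0 queue=[T3,T5,T1] holders={T2,T4}
Step 8: signal(T2) -> count=0 queue=[T5,T1] holders={T3,T4}
Step 9: signal(T4) -> count=0 queue=[T1] holders={T3,T5}
Step 10: signal(T5) -> count=0 queue=[] holders={T1,T3}
Step 11: signal(T1) -> count=1 queue=[] holders={T3}
Step 12: signal(T3) -> count=2 queue=[] holders={none}
Step 13: wait(T4) -> count=1 queue=[] holders={T4}
Step 14: wait(T1) -> count=0 queue=[] holders={T1,T4}
Step 15: wait(T5) -> count=0 queue=[T5] holders={T1,T4}
Step 16: wait(T2) -> count=0 queue=[T5,T2] holders={T1,T4}
Final holders: {T1,T4} -> T5 not in holders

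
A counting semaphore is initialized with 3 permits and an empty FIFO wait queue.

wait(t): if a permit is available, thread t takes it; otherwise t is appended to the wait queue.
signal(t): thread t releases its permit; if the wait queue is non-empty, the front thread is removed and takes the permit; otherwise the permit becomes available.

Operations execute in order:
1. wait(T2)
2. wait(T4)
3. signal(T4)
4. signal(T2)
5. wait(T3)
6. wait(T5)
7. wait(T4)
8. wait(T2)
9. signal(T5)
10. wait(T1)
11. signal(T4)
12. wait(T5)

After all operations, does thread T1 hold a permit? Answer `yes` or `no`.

Answer: yes

Derivation:
Step 1: wait(T2) -> count=2 queue=[] holders={T2}
Step 2: wait(T4) -> count=1 queue=[] holders={T2,T4}
Step 3: signal(T4) -> count=2 queue=[] holders={T2}
Step 4: signal(T2) -> count=3 queue=[] holders={none}
Step 5: wait(T3) -> count=2 queue=[] holders={T3}
Step 6: wait(T5) -> count=1 queue=[] holders={T3,T5}
Step 7: wait(T4) -> count=0 queue=[] holders={T3,T4,T5}
Step 8: wait(T2) -> count=0 queue=[T2] holders={T3,T4,T5}
Step 9: signal(T5) -> count=0 queue=[] holders={T2,T3,T4}
Step 10: wait(T1) -> count=0 queue=[T1] holders={T2,T3,T4}
Step 11: signal(T4) -> count=0 queue=[] holders={T1,T2,T3}
Step 12: wait(T5) -> count=0 queue=[T5] holders={T1,T2,T3}
Final holders: {T1,T2,T3} -> T1 in holders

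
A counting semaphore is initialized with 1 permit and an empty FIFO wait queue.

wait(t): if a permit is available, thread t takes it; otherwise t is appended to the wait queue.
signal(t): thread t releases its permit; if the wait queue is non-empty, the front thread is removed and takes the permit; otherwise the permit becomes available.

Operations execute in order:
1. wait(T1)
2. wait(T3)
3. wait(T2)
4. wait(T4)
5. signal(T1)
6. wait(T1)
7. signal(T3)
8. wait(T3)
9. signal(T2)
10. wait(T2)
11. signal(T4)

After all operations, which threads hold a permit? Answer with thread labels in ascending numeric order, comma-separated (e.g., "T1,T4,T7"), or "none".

Step 1: wait(T1) -> count=0 queue=[] holders={T1}
Step 2: wait(T3) -> count=0 queue=[T3] holders={T1}
Step 3: wait(T2) -> count=0 queue=[T3,T2] holders={T1}
Step 4: wait(T4) -> count=0 queue=[T3,T2,T4] holders={T1}
Step 5: signal(T1) -> count=0 queue=[T2,T4] holders={T3}
Step 6: wait(T1) -> count=0 queue=[T2,T4,T1] holders={T3}
Step 7: signal(T3) -> count=0 queue=[T4,T1] holders={T2}
Step 8: wait(T3) -> count=0 queue=[T4,T1,T3] holders={T2}
Step 9: signal(T2) -> count=0 queue=[T1,T3] holders={T4}
Step 10: wait(T2) -> count=0 queue=[T1,T3,T2] holders={T4}
Step 11: signal(T4) -> count=0 queue=[T3,T2] holders={T1}
Final holders: T1

Answer: T1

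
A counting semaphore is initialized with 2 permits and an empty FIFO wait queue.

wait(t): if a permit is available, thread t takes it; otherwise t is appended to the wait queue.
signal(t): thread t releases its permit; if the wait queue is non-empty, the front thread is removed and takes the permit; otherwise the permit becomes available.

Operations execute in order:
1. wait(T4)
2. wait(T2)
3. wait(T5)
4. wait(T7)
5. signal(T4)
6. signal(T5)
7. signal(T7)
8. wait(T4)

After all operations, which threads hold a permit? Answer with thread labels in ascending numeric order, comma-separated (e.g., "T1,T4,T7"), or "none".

Answer: T2,T4

Derivation:
Step 1: wait(T4) -> count=1 queue=[] holders={T4}
Step 2: wait(T2) -> count=0 queue=[] holders={T2,T4}
Step 3: wait(T5) -> count=0 queue=[T5] holders={T2,T4}
Step 4: wait(T7) -> count=0 queue=[T5,T7] holders={T2,T4}
Step 5: signal(T4) -> count=0 queue=[T7] holders={T2,T5}
Step 6: signal(T5) -> count=0 queue=[] holders={T2,T7}
Step 7: signal(T7) -> count=1 queue=[] holders={T2}
Step 8: wait(T4) -> count=0 queue=[] holders={T2,T4}
Final holders: T2,T4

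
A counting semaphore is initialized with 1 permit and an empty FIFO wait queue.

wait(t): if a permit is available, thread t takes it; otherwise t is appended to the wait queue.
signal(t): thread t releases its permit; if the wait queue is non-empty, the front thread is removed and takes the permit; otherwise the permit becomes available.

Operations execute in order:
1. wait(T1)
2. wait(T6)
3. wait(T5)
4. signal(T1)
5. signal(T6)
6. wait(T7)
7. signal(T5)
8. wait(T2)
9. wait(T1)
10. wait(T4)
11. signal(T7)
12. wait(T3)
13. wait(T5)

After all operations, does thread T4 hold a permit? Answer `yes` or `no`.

Step 1: wait(T1) -> count=0 queue=[] holders={T1}
Step 2: wait(T6) -> count=0 queue=[T6] holders={T1}
Step 3: wait(T5) -> count=0 queue=[T6,T5] holders={T1}
Step 4: signal(T1) -> count=0 queue=[T5] holders={T6}
Step 5: signal(T6) -> count=0 queue=[] holders={T5}
Step 6: wait(T7) -> count=0 queue=[T7] holders={T5}
Step 7: signal(T5) -> count=0 queue=[] holders={T7}
Step 8: wait(T2) -> count=0 queue=[T2] holders={T7}
Step 9: wait(T1) -> count=0 queue=[T2,T1] holders={T7}
Step 10: wait(T4) -> count=0 queue=[T2,T1,T4] holders={T7}
Step 11: signal(T7) -> count=0 queue=[T1,T4] holders={T2}
Step 12: wait(T3) -> count=0 queue=[T1,T4,T3] holders={T2}
Step 13: wait(T5) -> count=0 queue=[T1,T4,T3,T5] holders={T2}
Final holders: {T2} -> T4 not in holders

Answer: no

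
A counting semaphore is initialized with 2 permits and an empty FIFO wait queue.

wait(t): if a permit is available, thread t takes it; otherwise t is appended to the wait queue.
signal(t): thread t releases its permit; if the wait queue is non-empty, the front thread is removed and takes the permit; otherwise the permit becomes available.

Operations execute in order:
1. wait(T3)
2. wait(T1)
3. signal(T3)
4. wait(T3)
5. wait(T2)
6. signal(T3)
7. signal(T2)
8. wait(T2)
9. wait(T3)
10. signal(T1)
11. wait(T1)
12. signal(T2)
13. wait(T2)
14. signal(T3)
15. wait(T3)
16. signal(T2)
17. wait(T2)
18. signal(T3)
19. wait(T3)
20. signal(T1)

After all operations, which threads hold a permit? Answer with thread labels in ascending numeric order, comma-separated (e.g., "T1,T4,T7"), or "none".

Answer: T2,T3

Derivation:
Step 1: wait(T3) -> count=1 queue=[] holders={T3}
Step 2: wait(T1) -> count=0 queue=[] holders={T1,T3}
Step 3: signal(T3) -> count=1 queue=[] holders={T1}
Step 4: wait(T3) -> count=0 queue=[] holders={T1,T3}
Step 5: wait(T2) -> count=0 queue=[T2] holders={T1,T3}
Step 6: signal(T3) -> count=0 queue=[] holders={T1,T2}
Step 7: signal(T2) -> count=1 queue=[] holders={T1}
Step 8: wait(T2) -> count=0 queue=[] holders={T1,T2}
Step 9: wait(T3) -> count=0 queue=[T3] holders={T1,T2}
Step 10: signal(T1) -> count=0 queue=[] holders={T2,T3}
Step 11: wait(T1) -> count=0 queue=[T1] holders={T2,T3}
Step 12: signal(T2) -> count=0 queue=[] holders={T1,T3}
Step 13: wait(T2) -> count=0 queue=[T2] holders={T1,T3}
Step 14: signal(T3) -> count=0 queue=[] holders={T1,T2}
Step 15: wait(T3) -> count=0 queue=[T3] holders={T1,T2}
Step 16: signal(T2) -> count=0 queue=[] holders={T1,T3}
Step 17: wait(T2) -> count=0 queue=[T2] holders={T1,T3}
Step 18: signal(T3) -> count=0 queue=[] holders={T1,T2}
Step 19: wait(T3) -> count=0 queue=[T3] holders={T1,T2}
Step 20: signal(T1) -> count=0 queue=[] holders={T2,T3}
Final holders: T2,T3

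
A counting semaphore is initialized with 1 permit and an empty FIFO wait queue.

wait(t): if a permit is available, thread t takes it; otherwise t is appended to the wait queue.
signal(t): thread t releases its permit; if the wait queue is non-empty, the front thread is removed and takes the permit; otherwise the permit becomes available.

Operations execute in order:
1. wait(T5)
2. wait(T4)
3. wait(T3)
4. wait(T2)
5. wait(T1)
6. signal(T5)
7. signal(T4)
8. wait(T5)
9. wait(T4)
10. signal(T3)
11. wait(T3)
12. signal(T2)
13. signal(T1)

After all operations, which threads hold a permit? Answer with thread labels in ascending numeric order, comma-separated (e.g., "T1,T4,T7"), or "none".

Answer: T5

Derivation:
Step 1: wait(T5) -> count=0 queue=[] holders={T5}
Step 2: wait(T4) -> count=0 queue=[T4] holders={T5}
Step 3: wait(T3) -> count=0 queue=[T4,T3] holders={T5}
Step 4: wait(T2) -> count=0 queue=[T4,T3,T2] holders={T5}
Step 5: wait(T1) -> count=0 queue=[T4,T3,T2,T1] holders={T5}
Step 6: signal(T5) -> count=0 queue=[T3,T2,T1] holders={T4}
Step 7: signal(T4) -> count=0 queue=[T2,T1] holders={T3}
Step 8: wait(T5) -> count=0 queue=[T2,T1,T5] holders={T3}
Step 9: wait(T4) -> count=0 queue=[T2,T1,T5,T4] holders={T3}
Step 10: signal(T3) -> count=0 queue=[T1,T5,T4] holders={T2}
Step 11: wait(T3) -> count=0 queue=[T1,T5,T4,T3] holders={T2}
Step 12: signal(T2) -> count=0 queue=[T5,T4,T3] holders={T1}
Step 13: signal(T1) -> count=0 queue=[T4,T3] holders={T5}
Final holders: T5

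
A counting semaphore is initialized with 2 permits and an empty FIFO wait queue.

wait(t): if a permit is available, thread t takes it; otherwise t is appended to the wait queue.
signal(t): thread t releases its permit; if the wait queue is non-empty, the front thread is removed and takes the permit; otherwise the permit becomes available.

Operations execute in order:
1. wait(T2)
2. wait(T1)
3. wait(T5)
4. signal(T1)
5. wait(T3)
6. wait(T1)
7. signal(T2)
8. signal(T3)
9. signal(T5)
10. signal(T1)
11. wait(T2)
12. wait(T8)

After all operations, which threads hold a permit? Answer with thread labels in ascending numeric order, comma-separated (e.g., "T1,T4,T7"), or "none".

Answer: T2,T8

Derivation:
Step 1: wait(T2) -> count=1 queue=[] holders={T2}
Step 2: wait(T1) -> count=0 queue=[] holders={T1,T2}
Step 3: wait(T5) -> count=0 queue=[T5] holders={T1,T2}
Step 4: signal(T1) -> count=0 queue=[] holders={T2,T5}
Step 5: wait(T3) -> count=0 queue=[T3] holders={T2,T5}
Step 6: wait(T1) -> count=0 queue=[T3,T1] holders={T2,T5}
Step 7: signal(T2) -> count=0 queue=[T1] holders={T3,T5}
Step 8: signal(T3) -> count=0 queue=[] holders={T1,T5}
Step 9: signal(T5) -> count=1 queue=[] holders={T1}
Step 10: signal(T1) -> count=2 queue=[] holders={none}
Step 11: wait(T2) -> count=1 queue=[] holders={T2}
Step 12: wait(T8) -> count=0 queue=[] holders={T2,T8}
Final holders: T2,T8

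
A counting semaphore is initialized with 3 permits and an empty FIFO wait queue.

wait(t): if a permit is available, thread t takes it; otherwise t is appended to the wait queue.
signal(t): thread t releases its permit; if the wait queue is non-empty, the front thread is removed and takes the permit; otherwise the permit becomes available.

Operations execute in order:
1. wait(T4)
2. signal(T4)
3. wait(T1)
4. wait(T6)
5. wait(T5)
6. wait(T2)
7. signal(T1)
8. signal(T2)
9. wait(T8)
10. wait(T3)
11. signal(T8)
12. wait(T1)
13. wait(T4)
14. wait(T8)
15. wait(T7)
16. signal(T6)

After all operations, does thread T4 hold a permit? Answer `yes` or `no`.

Step 1: wait(T4) -> count=2 queue=[] holders={T4}
Step 2: signal(T4) -> count=3 queue=[] holders={none}
Step 3: wait(T1) -> count=2 queue=[] holders={T1}
Step 4: wait(T6) -> count=1 queue=[] holders={T1,T6}
Step 5: wait(T5) -> count=0 queue=[] holders={T1,T5,T6}
Step 6: wait(T2) -> count=0 queue=[T2] holders={T1,T5,T6}
Step 7: signal(T1) -> count=0 queue=[] holders={T2,T5,T6}
Step 8: signal(T2) -> count=1 queue=[] holders={T5,T6}
Step 9: wait(T8) -> count=0 queue=[] holders={T5,T6,T8}
Step 10: wait(T3) -> count=0 queue=[T3] holders={T5,T6,T8}
Step 11: signal(T8) -> count=0 queue=[] holders={T3,T5,T6}
Step 12: wait(T1) -> count=0 queue=[T1] holders={T3,T5,T6}
Step 13: wait(T4) -> count=0 queue=[T1,T4] holders={T3,T5,T6}
Step 14: wait(T8) -> count=0 queue=[T1,T4,T8] holders={T3,T5,T6}
Step 15: wait(T7) -> count=0 queue=[T1,T4,T8,T7] holders={T3,T5,T6}
Step 16: signal(T6) -> count=0 queue=[T4,T8,T7] holders={T1,T3,T5}
Final holders: {T1,T3,T5} -> T4 not in holders

Answer: no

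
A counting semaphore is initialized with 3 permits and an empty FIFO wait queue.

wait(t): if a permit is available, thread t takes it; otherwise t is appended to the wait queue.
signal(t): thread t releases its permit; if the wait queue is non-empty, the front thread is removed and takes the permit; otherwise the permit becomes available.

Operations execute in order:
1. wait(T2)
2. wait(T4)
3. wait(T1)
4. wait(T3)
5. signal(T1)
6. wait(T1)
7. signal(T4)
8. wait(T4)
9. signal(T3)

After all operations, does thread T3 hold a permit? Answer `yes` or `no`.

Answer: no

Derivation:
Step 1: wait(T2) -> count=2 queue=[] holders={T2}
Step 2: wait(T4) -> count=1 queue=[] holders={T2,T4}
Step 3: wait(T1) -> count=0 queue=[] holders={T1,T2,T4}
Step 4: wait(T3) -> count=0 queue=[T3] holders={T1,T2,T4}
Step 5: signal(T1) -> count=0 queue=[] holders={T2,T3,T4}
Step 6: wait(T1) -> count=0 queue=[T1] holders={T2,T3,T4}
Step 7: signal(T4) -> count=0 queue=[] holders={T1,T2,T3}
Step 8: wait(T4) -> count=0 queue=[T4] holders={T1,T2,T3}
Step 9: signal(T3) -> count=0 queue=[] holders={T1,T2,T4}
Final holders: {T1,T2,T4} -> T3 not in holders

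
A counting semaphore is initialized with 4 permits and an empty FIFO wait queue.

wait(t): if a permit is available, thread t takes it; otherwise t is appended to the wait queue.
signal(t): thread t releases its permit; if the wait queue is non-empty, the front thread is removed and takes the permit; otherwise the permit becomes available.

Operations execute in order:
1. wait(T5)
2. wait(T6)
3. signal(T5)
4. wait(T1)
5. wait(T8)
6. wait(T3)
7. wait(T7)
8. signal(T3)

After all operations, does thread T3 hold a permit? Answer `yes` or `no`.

Step 1: wait(T5) -> count=3 queue=[] holders={T5}
Step 2: wait(T6) -> count=2 queue=[] holders={T5,T6}
Step 3: signal(T5) -> count=3 queue=[] holders={T6}
Step 4: wait(T1) -> count=2 queue=[] holders={T1,T6}
Step 5: wait(T8) -> count=1 queue=[] holders={T1,T6,T8}
Step 6: wait(T3) -> count=0 queue=[] holders={T1,T3,T6,T8}
Step 7: wait(T7) -> count=0 queue=[T7] holders={T1,T3,T6,T8}
Step 8: signal(T3) -> count=0 queue=[] holders={T1,T6,T7,T8}
Final holders: {T1,T6,T7,T8} -> T3 not in holders

Answer: no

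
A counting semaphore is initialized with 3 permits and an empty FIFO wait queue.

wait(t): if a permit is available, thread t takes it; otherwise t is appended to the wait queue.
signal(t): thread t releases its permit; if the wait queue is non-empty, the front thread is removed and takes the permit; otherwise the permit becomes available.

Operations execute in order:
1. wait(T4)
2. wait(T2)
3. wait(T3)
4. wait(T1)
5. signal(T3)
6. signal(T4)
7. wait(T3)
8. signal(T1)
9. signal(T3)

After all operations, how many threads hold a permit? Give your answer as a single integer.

Answer: 1

Derivation:
Step 1: wait(T4) -> count=2 queue=[] holders={T4}
Step 2: wait(T2) -> count=1 queue=[] holders={T2,T4}
Step 3: wait(T3) -> count=0 queue=[] holders={T2,T3,T4}
Step 4: wait(T1) -> count=0 queue=[T1] holders={T2,T3,T4}
Step 5: signal(T3) -> count=0 queue=[] holders={T1,T2,T4}
Step 6: signal(T4) -> count=1 queue=[] holders={T1,T2}
Step 7: wait(T3) -> count=0 queue=[] holders={T1,T2,T3}
Step 8: signal(T1) -> count=1 queue=[] holders={T2,T3}
Step 9: signal(T3) -> count=2 queue=[] holders={T2}
Final holders: {T2} -> 1 thread(s)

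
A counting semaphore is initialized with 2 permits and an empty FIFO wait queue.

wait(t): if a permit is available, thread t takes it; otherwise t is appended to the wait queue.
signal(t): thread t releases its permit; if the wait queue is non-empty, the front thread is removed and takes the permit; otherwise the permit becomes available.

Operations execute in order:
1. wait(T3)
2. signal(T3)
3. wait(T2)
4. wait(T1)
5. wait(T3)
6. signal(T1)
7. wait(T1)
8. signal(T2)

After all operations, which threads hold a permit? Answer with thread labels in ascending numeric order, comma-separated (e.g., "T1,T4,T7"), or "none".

Answer: T1,T3

Derivation:
Step 1: wait(T3) -> count=1 queue=[] holders={T3}
Step 2: signal(T3) -> count=2 queue=[] holders={none}
Step 3: wait(T2) -> count=1 queue=[] holders={T2}
Step 4: wait(T1) -> count=0 queue=[] holders={T1,T2}
Step 5: wait(T3) -> count=0 queue=[T3] holders={T1,T2}
Step 6: signal(T1) -> count=0 queue=[] holders={T2,T3}
Step 7: wait(T1) -> count=0 queue=[T1] holders={T2,T3}
Step 8: signal(T2) -> count=0 queue=[] holders={T1,T3}
Final holders: T1,T3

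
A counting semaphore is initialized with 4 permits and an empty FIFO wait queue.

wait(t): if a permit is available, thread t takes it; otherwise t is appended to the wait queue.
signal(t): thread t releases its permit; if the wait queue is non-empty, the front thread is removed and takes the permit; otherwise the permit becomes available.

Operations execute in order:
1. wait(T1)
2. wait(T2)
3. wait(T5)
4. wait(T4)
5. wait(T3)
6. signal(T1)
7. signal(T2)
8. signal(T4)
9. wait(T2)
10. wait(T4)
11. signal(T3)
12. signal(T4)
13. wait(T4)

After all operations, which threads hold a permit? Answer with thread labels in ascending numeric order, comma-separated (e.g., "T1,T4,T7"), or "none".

Step 1: wait(T1) -> count=3 queue=[] holders={T1}
Step 2: wait(T2) -> count=2 queue=[] holders={T1,T2}
Step 3: wait(T5) -> count=1 queue=[] holders={T1,T2,T5}
Step 4: wait(T4) -> count=0 queue=[] holders={T1,T2,T4,T5}
Step 5: wait(T3) -> count=0 queue=[T3] holders={T1,T2,T4,T5}
Step 6: signal(T1) -> count=0 queue=[] holders={T2,T3,T4,T5}
Step 7: signal(T2) -> count=1 queue=[] holders={T3,T4,T5}
Step 8: signal(T4) -> count=2 queue=[] holders={T3,T5}
Step 9: wait(T2) -> count=1 queue=[] holders={T2,T3,T5}
Step 10: wait(T4) -> count=0 queue=[] holders={T2,T3,T4,T5}
Step 11: signal(T3) -> count=1 queue=[] holders={T2,T4,T5}
Step 12: signal(T4) -> count=2 queue=[] holders={T2,T5}
Step 13: wait(T4) -> count=1 queue=[] holders={T2,T4,T5}
Final holders: T2,T4,T5

Answer: T2,T4,T5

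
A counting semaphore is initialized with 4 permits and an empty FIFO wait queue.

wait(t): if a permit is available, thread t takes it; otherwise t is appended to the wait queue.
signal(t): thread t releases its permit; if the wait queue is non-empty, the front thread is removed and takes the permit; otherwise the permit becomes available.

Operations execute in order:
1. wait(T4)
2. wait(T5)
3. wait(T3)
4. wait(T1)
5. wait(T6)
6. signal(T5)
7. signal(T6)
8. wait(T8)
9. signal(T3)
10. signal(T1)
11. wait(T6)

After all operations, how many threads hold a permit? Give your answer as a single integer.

Answer: 3

Derivation:
Step 1: wait(T4) -> count=3 queue=[] holders={T4}
Step 2: wait(T5) -> count=2 queue=[] holders={T4,T5}
Step 3: wait(T3) -> count=1 queue=[] holders={T3,T4,T5}
Step 4: wait(T1) -> count=0 queue=[] holders={T1,T3,T4,T5}
Step 5: wait(T6) -> count=0 queue=[T6] holders={T1,T3,T4,T5}
Step 6: signal(T5) -> count=0 queue=[] holders={T1,T3,T4,T6}
Step 7: signal(T6) -> count=1 queue=[] holders={T1,T3,T4}
Step 8: wait(T8) -> count=0 queue=[] holders={T1,T3,T4,T8}
Step 9: signal(T3) -> count=1 queue=[] holders={T1,T4,T8}
Step 10: signal(T1) -> count=2 queue=[] holders={T4,T8}
Step 11: wait(T6) -> count=1 queue=[] holders={T4,T6,T8}
Final holders: {T4,T6,T8} -> 3 thread(s)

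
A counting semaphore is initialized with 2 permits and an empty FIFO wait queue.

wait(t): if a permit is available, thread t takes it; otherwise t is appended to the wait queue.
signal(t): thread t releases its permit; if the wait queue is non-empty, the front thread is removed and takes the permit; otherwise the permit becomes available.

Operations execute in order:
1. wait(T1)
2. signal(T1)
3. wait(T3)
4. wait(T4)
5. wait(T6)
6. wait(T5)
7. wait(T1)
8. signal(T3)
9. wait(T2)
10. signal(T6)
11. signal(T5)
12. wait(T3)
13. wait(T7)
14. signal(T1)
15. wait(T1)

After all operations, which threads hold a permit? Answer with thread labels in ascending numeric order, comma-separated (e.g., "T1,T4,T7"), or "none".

Answer: T2,T4

Derivation:
Step 1: wait(T1) -> count=1 queue=[] holders={T1}
Step 2: signal(T1) -> count=2 queue=[] holders={none}
Step 3: wait(T3) -> count=1 queue=[] holders={T3}
Step 4: wait(T4) -> count=0 queue=[] holders={T3,T4}
Step 5: wait(T6) -> count=0 queue=[T6] holders={T3,T4}
Step 6: wait(T5) -> count=0 queue=[T6,T5] holders={T3,T4}
Step 7: wait(T1) -> count=0 queue=[T6,T5,T1] holders={T3,T4}
Step 8: signal(T3) -> count=0 queue=[T5,T1] holders={T4,T6}
Step 9: wait(T2) -> count=0 queue=[T5,T1,T2] holders={T4,T6}
Step 10: signal(T6) -> count=0 queue=[T1,T2] holders={T4,T5}
Step 11: signal(T5) -> count=0 queue=[T2] holders={T1,T4}
Step 12: wait(T3) -> count=0 queue=[T2,T3] holders={T1,T4}
Step 13: wait(T7) -> count=0 queue=[T2,T3,T7] holders={T1,T4}
Step 14: signal(T1) -> count=0 queue=[T3,T7] holders={T2,T4}
Step 15: wait(T1) -> count=0 queue=[T3,T7,T1] holders={T2,T4}
Final holders: T2,T4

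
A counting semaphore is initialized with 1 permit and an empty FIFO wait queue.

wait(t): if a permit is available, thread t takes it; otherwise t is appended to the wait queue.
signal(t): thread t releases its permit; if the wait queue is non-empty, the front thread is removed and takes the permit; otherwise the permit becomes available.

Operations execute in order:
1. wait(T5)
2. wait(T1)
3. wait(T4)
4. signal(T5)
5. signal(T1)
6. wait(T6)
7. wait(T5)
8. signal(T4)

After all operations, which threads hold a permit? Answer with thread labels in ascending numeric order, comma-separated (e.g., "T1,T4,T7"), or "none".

Answer: T6

Derivation:
Step 1: wait(T5) -> count=0 queue=[] holders={T5}
Step 2: wait(T1) -> count=0 queue=[T1] holders={T5}
Step 3: wait(T4) -> count=0 queue=[T1,T4] holders={T5}
Step 4: signal(T5) -> count=0 queue=[T4] holders={T1}
Step 5: signal(T1) -> count=0 queue=[] holders={T4}
Step 6: wait(T6) -> count=0 queue=[T6] holders={T4}
Step 7: wait(T5) -> count=0 queue=[T6,T5] holders={T4}
Step 8: signal(T4) -> count=0 queue=[T5] holders={T6}
Final holders: T6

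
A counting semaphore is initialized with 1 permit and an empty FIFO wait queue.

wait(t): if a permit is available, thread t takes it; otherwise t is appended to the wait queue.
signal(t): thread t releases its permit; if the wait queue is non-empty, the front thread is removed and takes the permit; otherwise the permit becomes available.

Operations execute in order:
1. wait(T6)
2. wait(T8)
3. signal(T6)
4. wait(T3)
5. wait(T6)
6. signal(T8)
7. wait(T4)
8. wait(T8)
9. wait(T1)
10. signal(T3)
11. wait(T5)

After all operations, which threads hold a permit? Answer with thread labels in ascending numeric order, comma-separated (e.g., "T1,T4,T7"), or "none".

Step 1: wait(T6) -> count=0 queue=[] holders={T6}
Step 2: wait(T8) -> count=0 queue=[T8] holders={T6}
Step 3: signal(T6) -> count=0 queue=[] holders={T8}
Step 4: wait(T3) -> count=0 queue=[T3] holders={T8}
Step 5: wait(T6) -> count=0 queue=[T3,T6] holders={T8}
Step 6: signal(T8) -> count=0 queue=[T6] holders={T3}
Step 7: wait(T4) -> count=0 queue=[T6,T4] holders={T3}
Step 8: wait(T8) -> count=0 queue=[T6,T4,T8] holders={T3}
Step 9: wait(T1) -> count=0 queue=[T6,T4,T8,T1] holders={T3}
Step 10: signal(T3) -> count=0 queue=[T4,T8,T1] holders={T6}
Step 11: wait(T5) -> count=0 queue=[T4,T8,T1,T5] holders={T6}
Final holders: T6

Answer: T6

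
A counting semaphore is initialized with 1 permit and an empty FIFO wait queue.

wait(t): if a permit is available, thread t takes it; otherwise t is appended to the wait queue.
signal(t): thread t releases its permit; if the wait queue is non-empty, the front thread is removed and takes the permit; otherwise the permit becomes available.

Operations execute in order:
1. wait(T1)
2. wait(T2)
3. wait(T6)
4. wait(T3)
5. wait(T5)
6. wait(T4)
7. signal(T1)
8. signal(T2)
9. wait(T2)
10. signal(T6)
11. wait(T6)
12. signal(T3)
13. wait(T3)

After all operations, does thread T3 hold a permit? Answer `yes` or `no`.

Answer: no

Derivation:
Step 1: wait(T1) -> count=0 queue=[] holders={T1}
Step 2: wait(T2) -> count=0 queue=[T2] holders={T1}
Step 3: wait(T6) -> count=0 queue=[T2,T6] holders={T1}
Step 4: wait(T3) -> count=0 queue=[T2,T6,T3] holders={T1}
Step 5: wait(T5) -> count=0 queue=[T2,T6,T3,T5] holders={T1}
Step 6: wait(T4) -> count=0 queue=[T2,T6,T3,T5,T4] holders={T1}
Step 7: signal(T1) -> count=0 queue=[T6,T3,T5,T4] holders={T2}
Step 8: signal(T2) -> count=0 queue=[T3,T5,T4] holders={T6}
Step 9: wait(T2) -> count=0 queue=[T3,T5,T4,T2] holders={T6}
Step 10: signal(T6) -> count=0 queue=[T5,T4,T2] holders={T3}
Step 11: wait(T6) -> count=0 queue=[T5,T4,T2,T6] holders={T3}
Step 12: signal(T3) -> count=0 queue=[T4,T2,T6] holders={T5}
Step 13: wait(T3) -> count=0 queue=[T4,T2,T6,T3] holders={T5}
Final holders: {T5} -> T3 not in holders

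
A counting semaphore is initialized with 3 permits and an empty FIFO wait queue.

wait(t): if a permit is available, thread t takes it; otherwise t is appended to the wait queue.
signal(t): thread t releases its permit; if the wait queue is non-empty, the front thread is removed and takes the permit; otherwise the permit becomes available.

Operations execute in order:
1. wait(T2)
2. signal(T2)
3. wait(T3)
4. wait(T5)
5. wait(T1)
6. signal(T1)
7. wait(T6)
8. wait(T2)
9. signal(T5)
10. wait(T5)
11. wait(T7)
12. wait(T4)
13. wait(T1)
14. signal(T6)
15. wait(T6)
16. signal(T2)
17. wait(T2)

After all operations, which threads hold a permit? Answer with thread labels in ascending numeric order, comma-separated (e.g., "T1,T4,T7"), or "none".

Answer: T3,T5,T7

Derivation:
Step 1: wait(T2) -> count=2 queue=[] holders={T2}
Step 2: signal(T2) -> count=3 queue=[] holders={none}
Step 3: wait(T3) -> count=2 queue=[] holders={T3}
Step 4: wait(T5) -> count=1 queue=[] holders={T3,T5}
Step 5: wait(T1) -> count=0 queue=[] holders={T1,T3,T5}
Step 6: signal(T1) -> count=1 queue=[] holders={T3,T5}
Step 7: wait(T6) -> count=0 queue=[] holders={T3,T5,T6}
Step 8: wait(T2) -> count=0 queue=[T2] holders={T3,T5,T6}
Step 9: signal(T5) -> count=0 queue=[] holders={T2,T3,T6}
Step 10: wait(T5) -> count=0 queue=[T5] holders={T2,T3,T6}
Step 11: wait(T7) -> count=0 queue=[T5,T7] holders={T2,T3,T6}
Step 12: wait(T4) -> count=0 queue=[T5,T7,T4] holders={T2,T3,T6}
Step 13: wait(T1) -> count=0 queue=[T5,T7,T4,T1] holders={T2,T3,T6}
Step 14: signal(T6) -> count=0 queue=[T7,T4,T1] holders={T2,T3,T5}
Step 15: wait(T6) -> count=0 queue=[T7,T4,T1,T6] holders={T2,T3,T5}
Step 16: signal(T2) -> count=0 queue=[T4,T1,T6] holders={T3,T5,T7}
Step 17: wait(T2) -> count=0 queue=[T4,T1,T6,T2] holders={T3,T5,T7}
Final holders: T3,T5,T7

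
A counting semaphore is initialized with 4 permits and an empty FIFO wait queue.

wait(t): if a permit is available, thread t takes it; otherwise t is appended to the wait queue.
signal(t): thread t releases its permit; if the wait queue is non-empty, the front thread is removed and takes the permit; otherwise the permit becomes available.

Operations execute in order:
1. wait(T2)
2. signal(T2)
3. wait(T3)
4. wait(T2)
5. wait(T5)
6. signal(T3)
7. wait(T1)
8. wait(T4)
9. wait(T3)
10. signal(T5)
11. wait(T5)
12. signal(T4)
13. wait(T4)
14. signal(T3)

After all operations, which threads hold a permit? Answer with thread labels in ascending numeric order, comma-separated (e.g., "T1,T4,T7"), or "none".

Answer: T1,T2,T4,T5

Derivation:
Step 1: wait(T2) -> count=3 queue=[] holders={T2}
Step 2: signal(T2) -> count=4 queue=[] holders={none}
Step 3: wait(T3) -> count=3 queue=[] holders={T3}
Step 4: wait(T2) -> count=2 queue=[] holders={T2,T3}
Step 5: wait(T5) -> count=1 queue=[] holders={T2,T3,T5}
Step 6: signal(T3) -> count=2 queue=[] holders={T2,T5}
Step 7: wait(T1) -> count=1 queue=[] holders={T1,T2,T5}
Step 8: wait(T4) -> count=0 queue=[] holders={T1,T2,T4,T5}
Step 9: wait(T3) -> count=0 queue=[T3] holders={T1,T2,T4,T5}
Step 10: signal(T5) -> count=0 queue=[] holders={T1,T2,T3,T4}
Step 11: wait(T5) -> count=0 queue=[T5] holders={T1,T2,T3,T4}
Step 12: signal(T4) -> count=0 queue=[] holders={T1,T2,T3,T5}
Step 13: wait(T4) -> count=0 queue=[T4] holders={T1,T2,T3,T5}
Step 14: signal(T3) -> count=0 queue=[] holders={T1,T2,T4,T5}
Final holders: T1,T2,T4,T5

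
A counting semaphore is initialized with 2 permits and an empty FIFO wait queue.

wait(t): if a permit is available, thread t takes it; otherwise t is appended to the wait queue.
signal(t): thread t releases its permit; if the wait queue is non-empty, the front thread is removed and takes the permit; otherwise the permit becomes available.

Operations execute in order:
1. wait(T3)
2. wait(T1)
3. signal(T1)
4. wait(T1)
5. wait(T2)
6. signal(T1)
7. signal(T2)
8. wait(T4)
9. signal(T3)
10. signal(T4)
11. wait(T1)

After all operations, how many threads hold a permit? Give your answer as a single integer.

Answer: 1

Derivation:
Step 1: wait(T3) -> count=1 queue=[] holders={T3}
Step 2: wait(T1) -> count=0 queue=[] holders={T1,T3}
Step 3: signal(T1) -> count=1 queue=[] holders={T3}
Step 4: wait(T1) -> count=0 queue=[] holders={T1,T3}
Step 5: wait(T2) -> count=0 queue=[T2] holders={T1,T3}
Step 6: signal(T1) -> count=0 queue=[] holders={T2,T3}
Step 7: signal(T2) -> count=1 queue=[] holders={T3}
Step 8: wait(T4) -> count=0 queue=[] holders={T3,T4}
Step 9: signal(T3) -> count=1 queue=[] holders={T4}
Step 10: signal(T4) -> count=2 queue=[] holders={none}
Step 11: wait(T1) -> count=1 queue=[] holders={T1}
Final holders: {T1} -> 1 thread(s)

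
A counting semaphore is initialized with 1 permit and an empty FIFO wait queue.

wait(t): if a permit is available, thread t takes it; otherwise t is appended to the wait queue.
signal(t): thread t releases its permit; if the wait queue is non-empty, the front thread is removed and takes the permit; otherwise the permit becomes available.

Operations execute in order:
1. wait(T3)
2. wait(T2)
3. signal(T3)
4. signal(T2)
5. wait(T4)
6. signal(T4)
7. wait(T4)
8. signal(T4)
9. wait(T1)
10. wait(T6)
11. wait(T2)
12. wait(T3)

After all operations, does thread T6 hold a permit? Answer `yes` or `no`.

Step 1: wait(T3) -> count=0 queue=[] holders={T3}
Step 2: wait(T2) -> count=0 queue=[T2] holders={T3}
Step 3: signal(T3) -> count=0 queue=[] holders={T2}
Step 4: signal(T2) -> count=1 queue=[] holders={none}
Step 5: wait(T4) -> count=0 queue=[] holders={T4}
Step 6: signal(T4) -> count=1 queue=[] holders={none}
Step 7: wait(T4) -> count=0 queue=[] holders={T4}
Step 8: signal(T4) -> count=1 queue=[] holders={none}
Step 9: wait(T1) -> count=0 queue=[] holders={T1}
Step 10: wait(T6) -> count=0 queue=[T6] holders={T1}
Step 11: wait(T2) -> count=0 queue=[T6,T2] holders={T1}
Step 12: wait(T3) -> count=0 queue=[T6,T2,T3] holders={T1}
Final holders: {T1} -> T6 not in holders

Answer: no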